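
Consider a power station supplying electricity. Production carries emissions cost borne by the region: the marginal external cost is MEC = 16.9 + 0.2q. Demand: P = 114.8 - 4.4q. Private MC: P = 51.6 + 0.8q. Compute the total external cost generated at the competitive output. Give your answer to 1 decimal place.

220.2

Market equilibrium (private): 51.6 + 0.8q = 114.8 - 4.4q → q_m = 12.1538.
Total external cost = ∫₀^{q_m} (16.9 + 0.2q) dq = 16.9×12.1538 + ½×0.2×12.1538² = 220.1707.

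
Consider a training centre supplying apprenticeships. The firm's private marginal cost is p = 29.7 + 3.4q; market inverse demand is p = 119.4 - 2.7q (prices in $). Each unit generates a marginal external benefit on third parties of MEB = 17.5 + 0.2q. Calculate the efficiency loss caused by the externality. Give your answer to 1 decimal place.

DWL = $35.4

Market equilibrium (private): 29.7 + 3.4q = 119.4 - 2.7q → q_m = 14.7049.
Social marginal cost = private MC − MEB = 12.2 + 3.2q.
Set SMC = demand: 12.2 + 3.2q = 119.4 - 2.7q → q* = 18.1695.
The loss is the area between SMC and demand from q* to q_m; with linear curves that's a triangle of height MEB(q_m).
DWL = ½ × 3.4646 × 20.4410 = 35.4099.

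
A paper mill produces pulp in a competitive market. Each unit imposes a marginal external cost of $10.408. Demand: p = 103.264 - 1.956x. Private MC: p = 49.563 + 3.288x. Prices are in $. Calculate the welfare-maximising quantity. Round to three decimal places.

Social marginal cost = private MC + MEC = 59.971 + 3.288x.
Set SMC = demand: 59.971 + 3.288x = 103.264 - 1.956x → x* = 8.2557.

x* = 8.256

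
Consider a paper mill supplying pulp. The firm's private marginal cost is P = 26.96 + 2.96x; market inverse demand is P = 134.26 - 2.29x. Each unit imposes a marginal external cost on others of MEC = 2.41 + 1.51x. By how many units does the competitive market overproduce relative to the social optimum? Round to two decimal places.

4.92 units

Market equilibrium (private): 26.96 + 2.96x = 134.26 - 2.29x → x_m = 20.4381.
Social marginal cost = private MC + MEC = 29.37 + 4.47x.
Set SMC = demand: 29.37 + 4.47x = 134.26 - 2.29x → x* = 15.5163.
Gap = |20.4381 − 15.5163| = 4.9218.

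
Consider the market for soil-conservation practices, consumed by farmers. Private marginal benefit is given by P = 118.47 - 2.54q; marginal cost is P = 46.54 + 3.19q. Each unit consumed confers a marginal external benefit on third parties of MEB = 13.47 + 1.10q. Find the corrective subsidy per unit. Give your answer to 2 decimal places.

subsidy = 33.76 per unit

Social marginal benefit = demand + MEB = 131.94 - 1.44q.
Set SMB = MC: 131.94 - 1.44q = 46.54 + 3.19q → q* = 18.4449.
The Pigouvian subsidy equals MEB at q*: 13.47 + 1.10×18.4449 = 33.7594.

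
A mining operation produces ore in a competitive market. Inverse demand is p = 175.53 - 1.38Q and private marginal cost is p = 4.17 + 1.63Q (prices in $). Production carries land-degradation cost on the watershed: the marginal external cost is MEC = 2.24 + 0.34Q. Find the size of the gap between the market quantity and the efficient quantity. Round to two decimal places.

6.45 units

Market equilibrium (private): 4.17 + 1.63Q = 175.53 - 1.38Q → Q_m = 56.9302.
Social marginal cost = private MC + MEC = 6.41 + 1.97Q.
Set SMC = demand: 6.41 + 1.97Q = 175.53 - 1.38Q → Q* = 50.4836.
Gap = |56.9302 − 50.4836| = 6.4466.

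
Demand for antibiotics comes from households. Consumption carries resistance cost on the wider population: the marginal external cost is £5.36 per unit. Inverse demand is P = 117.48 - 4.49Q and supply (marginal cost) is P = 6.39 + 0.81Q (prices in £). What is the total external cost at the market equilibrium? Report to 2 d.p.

Market equilibrium (private): 6.39 + 0.81Q = 117.48 - 4.49Q → Q_m = 20.9604.
Total external cost = MEC × Q_m = 5.36 × 20.9604 = 112.3477.

£112.35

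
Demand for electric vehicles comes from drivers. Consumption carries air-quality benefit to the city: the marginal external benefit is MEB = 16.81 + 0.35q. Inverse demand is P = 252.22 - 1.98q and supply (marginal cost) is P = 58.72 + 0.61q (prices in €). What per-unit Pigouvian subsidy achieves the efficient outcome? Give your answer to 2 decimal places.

subsidy = €49.67 per unit

Social marginal benefit = demand + MEB = 269.03 - 1.63q.
Set SMB = MC: 269.03 - 1.63q = 58.72 + 0.61q → q* = 93.8884.
The Pigouvian subsidy equals MEB at q*: 16.81 + 0.35×93.8884 = 49.6709.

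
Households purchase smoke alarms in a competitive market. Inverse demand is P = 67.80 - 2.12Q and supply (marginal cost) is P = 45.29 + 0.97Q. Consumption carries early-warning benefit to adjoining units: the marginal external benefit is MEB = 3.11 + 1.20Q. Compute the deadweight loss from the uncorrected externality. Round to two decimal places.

Market equilibrium (private): 45.29 + 0.97Q = 67.80 - 2.12Q → Q_m = 7.2848.
Social marginal benefit = demand + MEB = 70.91 - 0.92Q.
Set SMB = MC: 70.91 - 0.92Q = 45.29 + 0.97Q → Q* = 13.5556.
Height of the DWL triangle at Q_m is SMB(Q_m) − MC(Q_m) = MEB(Q_m) = 11.8517.
DWL = ½ × 6.2708 × 11.8517 = 37.1598.

DWL = 37.16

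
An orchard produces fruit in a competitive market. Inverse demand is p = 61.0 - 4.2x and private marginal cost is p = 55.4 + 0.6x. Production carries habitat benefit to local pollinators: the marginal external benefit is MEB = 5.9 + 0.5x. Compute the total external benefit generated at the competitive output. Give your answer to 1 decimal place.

Market equilibrium (private): 55.4 + 0.6x = 61.0 - 4.2x → x_m = 1.1667.
Total external benefit = ∫₀^{x_m} (5.9 + 0.5x) dx = 5.9×1.1667 + ½×0.5×1.1667² = 7.2238.

7.2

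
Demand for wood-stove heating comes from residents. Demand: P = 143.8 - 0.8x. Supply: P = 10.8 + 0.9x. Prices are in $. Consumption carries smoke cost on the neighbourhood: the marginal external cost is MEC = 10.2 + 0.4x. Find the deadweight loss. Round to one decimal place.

Market equilibrium (private): 10.8 + 0.9x = 143.8 - 0.8x → x_m = 78.2353.
Social marginal benefit = demand − MEC = 133.6 - 1.2x.
Set SMB = MC: 133.6 - 1.2x = 10.8 + 0.9x → x* = 58.4762.
The welfare-loss triangle has base |x_m − x*| and height MEC(x_m) (the vertical gap between SMB and MC is zero at x* and MEC at x_m).
DWL = ½ × 19.7591 × 41.4941 = 409.9430.

DWL = $409.9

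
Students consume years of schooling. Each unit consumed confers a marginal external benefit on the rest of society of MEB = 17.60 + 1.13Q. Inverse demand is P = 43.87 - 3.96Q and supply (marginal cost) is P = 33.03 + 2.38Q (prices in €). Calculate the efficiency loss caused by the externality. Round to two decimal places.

Market equilibrium (private): 33.03 + 2.38Q = 43.87 - 3.96Q → Q_m = 1.7098.
Social marginal benefit = demand + MEB = 61.47 - 2.83Q.
Set SMB = MC: 61.47 - 2.83Q = 33.03 + 2.38Q → Q* = 5.4587.
Between Q* and Q_m the wedge SMB − MC runs linearly from 0 to MEB(Q_m), so the loss is a triangle.
DWL = ½ × 3.7489 × 19.5321 = 36.6119.

DWL = €36.61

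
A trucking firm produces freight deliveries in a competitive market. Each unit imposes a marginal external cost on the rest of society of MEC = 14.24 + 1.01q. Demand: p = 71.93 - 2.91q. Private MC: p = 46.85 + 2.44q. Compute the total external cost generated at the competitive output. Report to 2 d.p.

77.85

Market equilibrium (private): 46.85 + 2.44q = 71.93 - 2.91q → q_m = 4.6879.
Total external cost = ∫₀^{q_m} (14.24 + 1.01q) dq = 14.24×4.6879 + ½×1.01×4.6879² = 77.8538.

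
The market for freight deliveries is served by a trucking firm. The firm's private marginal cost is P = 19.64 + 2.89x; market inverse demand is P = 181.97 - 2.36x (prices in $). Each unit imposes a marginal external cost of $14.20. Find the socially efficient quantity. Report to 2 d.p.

x* = 28.22

Social marginal cost = private MC + MEC = 33.84 + 2.89x.
Set SMC = demand: 33.84 + 2.89x = 181.97 - 2.36x → x* = 28.2152.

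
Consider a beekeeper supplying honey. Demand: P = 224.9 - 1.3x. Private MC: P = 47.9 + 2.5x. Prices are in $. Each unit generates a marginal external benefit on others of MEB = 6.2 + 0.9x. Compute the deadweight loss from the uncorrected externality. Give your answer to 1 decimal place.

DWL = $399.2

Market equilibrium (private): 47.9 + 2.5x = 224.9 - 1.3x → x_m = 46.5789.
Social marginal cost = private MC − MEB = 41.7 + 1.6x.
Set SMC = demand: 41.7 + 1.6x = 224.9 - 1.3x → x* = 63.1724.
The loss is the area between SMC and demand from x* to x_m; with linear curves that's a triangle of height MEB(x_m).
DWL = ½ × 16.5935 × 48.1211 = 399.2487.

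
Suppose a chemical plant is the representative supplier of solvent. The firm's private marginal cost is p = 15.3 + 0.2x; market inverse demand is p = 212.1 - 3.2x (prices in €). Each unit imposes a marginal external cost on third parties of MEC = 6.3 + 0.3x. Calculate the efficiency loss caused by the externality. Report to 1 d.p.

Market equilibrium (private): 15.3 + 0.2x = 212.1 - 3.2x → x_m = 57.8824.
Social marginal cost = private MC + MEC = 21.6 + 0.5x.
Set SMC = demand: 21.6 + 0.5x = 212.1 - 3.2x → x* = 51.4865.
The loss is the area between SMC and demand from x* to x_m; with linear curves that's a triangle of height MEC(x_m).
DWL = ½ × 6.3959 × 23.6647 = 75.6785.

DWL = €75.7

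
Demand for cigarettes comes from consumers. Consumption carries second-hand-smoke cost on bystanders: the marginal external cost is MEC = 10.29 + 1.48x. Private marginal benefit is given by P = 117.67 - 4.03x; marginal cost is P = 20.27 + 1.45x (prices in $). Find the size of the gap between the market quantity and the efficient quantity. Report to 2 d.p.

5.26 units

Market equilibrium (private): 20.27 + 1.45x = 117.67 - 4.03x → x_m = 17.7737.
Social marginal benefit = demand − MEC = 107.38 - 5.51x.
Set SMB = MC: 107.38 - 5.51x = 20.27 + 1.45x → x* = 12.5158.
Gap = |17.7737 − 12.5158| = 5.2579.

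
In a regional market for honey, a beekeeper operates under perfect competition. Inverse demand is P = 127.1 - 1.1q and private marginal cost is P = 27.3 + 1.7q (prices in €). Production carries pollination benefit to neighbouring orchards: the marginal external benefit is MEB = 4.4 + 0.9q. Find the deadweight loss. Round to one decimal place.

Market equilibrium (private): 27.3 + 1.7q = 127.1 - 1.1q → q_m = 35.6429.
Social marginal cost = private MC − MEB = 22.9 + 0.8q.
Set SMC = demand: 22.9 + 0.8q = 127.1 - 1.1q → q* = 54.8421.
Height of the DWL triangle at q_m is demand(q_m) − SMC(q_m) = MEB(q_m) = 36.4786.
DWL = ½ × 19.1992 × 36.4786 = 350.1800.

DWL = €350.2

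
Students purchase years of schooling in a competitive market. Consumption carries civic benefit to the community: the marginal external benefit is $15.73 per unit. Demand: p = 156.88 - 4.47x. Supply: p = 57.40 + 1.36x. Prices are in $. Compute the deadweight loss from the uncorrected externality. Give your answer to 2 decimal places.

DWL = $21.22

Market equilibrium (private): 57.40 + 1.36x = 156.88 - 4.47x → x_m = 17.0635.
Social marginal benefit = demand + MEB = 172.61 - 4.47x.
Set SMB = MC: 172.61 - 4.47x = 57.40 + 1.36x → x* = 19.7616.
Height of the DWL triangle at x_m is SMB(x_m) − MC(x_m) = MEB(x_m) = 15.7300.
DWL = ½ × 2.6981 × 15.7300 = 21.2206.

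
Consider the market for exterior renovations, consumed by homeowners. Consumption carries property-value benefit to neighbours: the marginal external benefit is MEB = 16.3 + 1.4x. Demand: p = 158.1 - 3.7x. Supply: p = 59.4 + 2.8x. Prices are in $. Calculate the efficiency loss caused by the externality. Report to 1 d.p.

DWL = $138.3

Market equilibrium (private): 59.4 + 2.8x = 158.1 - 3.7x → x_m = 15.1846.
Social marginal benefit = demand + MEB = 174.4 - 2.3x.
Set SMB = MC: 174.4 - 2.3x = 59.4 + 2.8x → x* = 22.5490.
The loss is the area between SMB and MC from x* to x_m; with linear curves that's a triangle of height MEB(x_m).
DWL = ½ × 7.3644 × 37.5585 = 138.2979.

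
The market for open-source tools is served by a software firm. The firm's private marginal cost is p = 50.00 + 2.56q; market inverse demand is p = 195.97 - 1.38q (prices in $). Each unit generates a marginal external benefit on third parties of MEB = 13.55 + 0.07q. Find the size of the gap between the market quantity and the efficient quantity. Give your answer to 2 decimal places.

4.17 units

Market equilibrium (private): 50.00 + 2.56q = 195.97 - 1.38q → q_m = 37.0482.
Social marginal cost = private MC − MEB = 36.45 + 2.49q.
Set SMC = demand: 36.45 + 2.49q = 195.97 - 1.38q → q* = 41.2196.
Gap = |37.0482 − 41.2196| = 4.1714.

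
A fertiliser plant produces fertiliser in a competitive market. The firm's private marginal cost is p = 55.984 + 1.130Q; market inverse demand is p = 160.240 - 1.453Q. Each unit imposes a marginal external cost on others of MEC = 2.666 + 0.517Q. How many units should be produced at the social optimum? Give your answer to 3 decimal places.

Social marginal cost = private MC + MEC = 58.650 + 1.647Q.
Set SMC = demand: 58.650 + 1.647Q = 160.240 - 1.453Q → Q* = 32.7710.

Q* = 32.771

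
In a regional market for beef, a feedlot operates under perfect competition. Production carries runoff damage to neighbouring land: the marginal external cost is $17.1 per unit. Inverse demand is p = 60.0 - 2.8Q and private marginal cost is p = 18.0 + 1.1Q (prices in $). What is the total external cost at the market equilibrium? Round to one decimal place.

Market equilibrium (private): 18.0 + 1.1Q = 60.0 - 2.8Q → Q_m = 10.7692.
Total external cost = MEC × Q_m = 17.1 × 10.7692 = 184.1533.

$184.2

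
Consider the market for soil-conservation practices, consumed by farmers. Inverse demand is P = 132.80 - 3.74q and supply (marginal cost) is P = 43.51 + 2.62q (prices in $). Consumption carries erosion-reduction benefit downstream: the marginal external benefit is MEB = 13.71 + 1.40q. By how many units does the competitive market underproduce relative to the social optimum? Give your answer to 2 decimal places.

6.73 units

Market equilibrium (private): 43.51 + 2.62q = 132.80 - 3.74q → q_m = 14.0393.
Social marginal benefit = demand + MEB = 146.51 - 2.34q.
Set SMB = MC: 146.51 - 2.34q = 43.51 + 2.62q → q* = 20.7661.
Gap = |14.0393 − 20.7661| = 6.7268.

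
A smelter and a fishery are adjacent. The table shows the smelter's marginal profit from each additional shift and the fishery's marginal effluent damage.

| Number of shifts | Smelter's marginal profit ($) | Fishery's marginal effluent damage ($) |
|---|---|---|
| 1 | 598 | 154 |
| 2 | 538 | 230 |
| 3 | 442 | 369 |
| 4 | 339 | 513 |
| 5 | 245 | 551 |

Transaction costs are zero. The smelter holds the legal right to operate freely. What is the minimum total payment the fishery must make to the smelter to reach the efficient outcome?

$584

Left alone the smelter would choose level 5 (marginal profit stays positive).
Efficient level: k* = 3 (marginal profit ≥ marginal effluent damage through 3).
The fishery must at least cover the smelter's forgone profit from cutting 5→3: 339 + 245 = 584.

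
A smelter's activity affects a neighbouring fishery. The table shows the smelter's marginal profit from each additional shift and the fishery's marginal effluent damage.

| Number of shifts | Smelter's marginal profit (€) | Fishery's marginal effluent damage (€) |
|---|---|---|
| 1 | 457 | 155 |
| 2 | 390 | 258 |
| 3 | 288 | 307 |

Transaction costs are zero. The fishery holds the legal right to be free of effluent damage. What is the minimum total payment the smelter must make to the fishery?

€413

Efficient level: marginal profit ≥ marginal effluent damage through level 2, so k* = 2.
With the fishery holding the right, the smelter must at least compensate total damage at k*: 155 + 258 = 413.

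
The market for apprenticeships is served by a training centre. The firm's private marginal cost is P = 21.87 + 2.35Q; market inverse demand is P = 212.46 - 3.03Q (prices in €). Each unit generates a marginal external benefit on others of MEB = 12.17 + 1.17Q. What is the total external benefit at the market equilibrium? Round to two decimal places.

€1165.29

Market equilibrium (private): 21.87 + 2.35Q = 212.46 - 3.03Q → Q_m = 35.4257.
Total external benefit = ∫₀^{Q_m} (12.17 + 1.17Q) dQ = 12.17×35.4257 + ½×1.17×35.4257² = 1165.2942.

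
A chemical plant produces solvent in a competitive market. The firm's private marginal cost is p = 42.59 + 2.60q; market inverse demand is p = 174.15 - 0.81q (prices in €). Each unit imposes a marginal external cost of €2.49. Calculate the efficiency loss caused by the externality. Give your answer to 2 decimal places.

Market equilibrium (private): 42.59 + 2.60q = 174.15 - 0.81q → q_m = 38.5806.
Social marginal cost = private MC + MEC = 45.08 + 2.60q.
Set SMC = demand: 45.08 + 2.60q = 174.15 - 0.81q → q* = 37.8504.
The loss is the area between SMC and demand from q* to q_m; with linear curves that's a triangle of height MEC(q_m).
DWL = ½ × 0.7302 × 2.4900 = 0.9091.

DWL = €0.91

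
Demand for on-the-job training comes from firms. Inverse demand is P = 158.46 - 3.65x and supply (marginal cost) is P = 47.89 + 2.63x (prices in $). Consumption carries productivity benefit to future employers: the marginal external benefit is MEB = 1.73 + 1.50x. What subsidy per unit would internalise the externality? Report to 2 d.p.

subsidy = $36.97 per unit

Social marginal benefit = demand + MEB = 160.19 - 2.15x.
Set SMB = MC: 160.19 - 2.15x = 47.89 + 2.63x → x* = 23.4937.
The Pigouvian subsidy equals MEB at x*: 1.73 + 1.50×23.4937 = 36.9706.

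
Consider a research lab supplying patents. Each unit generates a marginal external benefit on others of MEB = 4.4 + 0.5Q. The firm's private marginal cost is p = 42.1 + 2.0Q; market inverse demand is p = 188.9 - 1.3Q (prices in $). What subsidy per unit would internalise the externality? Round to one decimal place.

subsidy = $31.4 per unit

Social marginal cost = private MC − MEB = 37.7 + 1.5Q.
Set SMC = demand: 37.7 + 1.5Q = 188.9 - 1.3Q → Q* = 54.0000.
The Pigouvian subsidy equals MEB at Q*: 4.4 + 0.5×54.0000 = 31.4000.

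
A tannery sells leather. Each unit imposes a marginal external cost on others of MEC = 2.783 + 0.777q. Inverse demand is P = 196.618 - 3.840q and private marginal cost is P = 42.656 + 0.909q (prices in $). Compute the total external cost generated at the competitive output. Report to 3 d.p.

$498.557

Market equilibrium (private): 42.656 + 0.909q = 196.618 - 3.840q → q_m = 32.4199.
Total external cost = ∫₀^{q_m} (2.783 + 0.777q) dq = 2.783×32.4199 + ½×0.777×32.4199² = 498.5575.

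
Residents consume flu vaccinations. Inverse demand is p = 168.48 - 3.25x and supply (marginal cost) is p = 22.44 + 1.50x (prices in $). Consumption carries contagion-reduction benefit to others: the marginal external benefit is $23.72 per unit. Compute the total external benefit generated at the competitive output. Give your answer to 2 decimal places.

Market equilibrium (private): 22.44 + 1.50x = 168.48 - 3.25x → x_m = 30.7453.
Total external benefit = MEB × x_m = 23.72 × 30.7453 = 729.2785.

$729.28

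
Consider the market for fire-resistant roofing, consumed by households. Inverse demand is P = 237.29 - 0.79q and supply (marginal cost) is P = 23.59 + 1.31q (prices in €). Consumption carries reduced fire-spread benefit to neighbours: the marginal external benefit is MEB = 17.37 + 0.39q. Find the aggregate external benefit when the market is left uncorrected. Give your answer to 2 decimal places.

Market equilibrium (private): 23.59 + 1.31q = 237.29 - 0.79q → q_m = 101.7619.
Total external benefit = ∫₀^{q_m} (17.37 + 0.39q) dq = 17.37×101.7619 + ½×0.39×101.7619² = 3786.9236.

€3786.92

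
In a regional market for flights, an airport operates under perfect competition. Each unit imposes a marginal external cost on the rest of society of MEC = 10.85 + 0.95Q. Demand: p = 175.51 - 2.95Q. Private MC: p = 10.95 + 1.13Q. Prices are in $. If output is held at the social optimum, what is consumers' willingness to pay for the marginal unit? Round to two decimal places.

Social marginal cost = private MC + MEC = 21.80 + 2.08Q.
Set SMC = demand: 21.80 + 2.08Q = 175.51 - 2.95Q → Q* = 30.5586.
Consumer price on the demand curve at Q*: 175.51 − 2.95×30.5586 = 85.3621.

P = $85.36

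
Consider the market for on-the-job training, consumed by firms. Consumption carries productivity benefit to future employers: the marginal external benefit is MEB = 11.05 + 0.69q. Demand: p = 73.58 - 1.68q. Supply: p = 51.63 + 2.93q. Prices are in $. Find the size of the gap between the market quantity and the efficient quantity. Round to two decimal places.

Market equilibrium (private): 51.63 + 2.93q = 73.58 - 1.68q → q_m = 4.7614.
Social marginal benefit = demand + MEB = 84.63 - 0.99q.
Set SMB = MC: 84.63 - 0.99q = 51.63 + 2.93q → q* = 8.4184.
Gap = |4.7614 − 8.4184| = 3.6570.

3.66 units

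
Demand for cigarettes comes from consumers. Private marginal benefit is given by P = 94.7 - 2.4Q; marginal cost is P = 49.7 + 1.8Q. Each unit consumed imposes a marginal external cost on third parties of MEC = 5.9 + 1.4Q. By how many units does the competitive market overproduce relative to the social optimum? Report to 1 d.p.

Market equilibrium (private): 49.7 + 1.8Q = 94.7 - 2.4Q → Q_m = 10.7143.
Social marginal benefit = demand − MEC = 88.8 - 3.8Q.
Set SMB = MC: 88.8 - 3.8Q = 49.7 + 1.8Q → Q* = 6.9821.
Gap = |10.7143 − 6.9821| = 3.7322.

3.7 units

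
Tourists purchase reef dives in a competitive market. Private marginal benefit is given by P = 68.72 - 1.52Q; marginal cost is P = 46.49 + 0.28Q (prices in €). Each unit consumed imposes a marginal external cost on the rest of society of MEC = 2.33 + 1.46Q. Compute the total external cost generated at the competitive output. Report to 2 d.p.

Market equilibrium (private): 46.49 + 0.28Q = 68.72 - 1.52Q → Q_m = 12.3500.
Total external cost = ∫₀^{Q_m} (2.33 + 1.46Q) dQ = 2.33×12.3500 + ½×1.46×12.3500² = 140.1169.

€140.12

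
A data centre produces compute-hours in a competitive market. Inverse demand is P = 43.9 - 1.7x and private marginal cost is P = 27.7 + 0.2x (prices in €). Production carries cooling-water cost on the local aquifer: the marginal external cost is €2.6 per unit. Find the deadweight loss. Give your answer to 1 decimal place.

Market equilibrium (private): 27.7 + 0.2x = 43.9 - 1.7x → x_m = 8.5263.
Social marginal cost = private MC + MEC = 30.3 + 0.2x.
Set SMC = demand: 30.3 + 0.2x = 43.9 - 1.7x → x* = 7.1579.
Between x* and x_m the wedge SMC − demand runs linearly from 0 to MEC(x_m), so the loss is a triangle.
DWL = ½ × 1.3684 × 2.6000 = 1.7789.

DWL = €1.8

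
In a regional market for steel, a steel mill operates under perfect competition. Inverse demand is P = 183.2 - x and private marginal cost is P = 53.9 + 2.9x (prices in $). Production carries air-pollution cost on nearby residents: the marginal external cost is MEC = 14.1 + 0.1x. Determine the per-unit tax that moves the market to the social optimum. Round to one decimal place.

tax = $17.0 per unit

Social marginal cost = private MC + MEC = 68.0 + 3.0x.
Set SMC = demand: 68.0 + 3.0x = 183.2 - x → x* = 28.8000.
The Pigouvian tax equals MEC at x*: 14.1 + 0.1×28.8000 = 16.9800.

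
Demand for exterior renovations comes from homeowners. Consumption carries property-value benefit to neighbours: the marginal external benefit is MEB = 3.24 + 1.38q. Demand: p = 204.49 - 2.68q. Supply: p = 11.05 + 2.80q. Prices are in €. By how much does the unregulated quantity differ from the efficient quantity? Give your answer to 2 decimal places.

Market equilibrium (private): 11.05 + 2.80q = 204.49 - 2.68q → q_m = 35.2993.
Social marginal benefit = demand + MEB = 207.73 - 1.30q.
Set SMB = MC: 207.73 - 1.30q = 11.05 + 2.80q → q* = 47.9707.
Gap = |35.2993 − 47.9707| = 12.6714.

12.67 units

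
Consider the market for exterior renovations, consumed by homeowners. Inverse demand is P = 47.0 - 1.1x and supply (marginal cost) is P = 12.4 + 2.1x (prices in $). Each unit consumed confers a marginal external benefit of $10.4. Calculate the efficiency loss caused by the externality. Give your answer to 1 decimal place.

Market equilibrium (private): 12.4 + 2.1x = 47.0 - 1.1x → x_m = 10.8125.
Social marginal benefit = demand + MEB = 57.4 - 1.1x.
Set SMB = MC: 57.4 - 1.1x = 12.4 + 2.1x → x* = 14.0625.
The loss is the area between SMB and MC from x* to x_m; with linear curves that's a triangle of height MEB(x_m).
DWL = ½ × 3.2500 × 10.4000 = 16.9000.

DWL = $16.9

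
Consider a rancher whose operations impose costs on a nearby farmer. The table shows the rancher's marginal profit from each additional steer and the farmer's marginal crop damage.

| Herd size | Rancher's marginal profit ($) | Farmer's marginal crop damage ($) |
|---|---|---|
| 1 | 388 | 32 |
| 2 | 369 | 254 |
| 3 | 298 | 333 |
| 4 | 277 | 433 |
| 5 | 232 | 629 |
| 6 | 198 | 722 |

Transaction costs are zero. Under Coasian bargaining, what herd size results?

2

Bargaining reaches the level where marginal profit last exceeds marginal crop damage.
That holds through level 2 (369 ≥ 254) but not at 3 (298 < 333).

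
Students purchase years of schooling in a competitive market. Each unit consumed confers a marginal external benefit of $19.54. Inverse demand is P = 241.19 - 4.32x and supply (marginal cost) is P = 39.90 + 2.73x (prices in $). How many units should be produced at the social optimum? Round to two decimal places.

x* = 31.32

Social marginal benefit = demand + MEB = 260.73 - 4.32x.
Set SMB = MC: 260.73 - 4.32x = 39.90 + 2.73x → x* = 31.3234.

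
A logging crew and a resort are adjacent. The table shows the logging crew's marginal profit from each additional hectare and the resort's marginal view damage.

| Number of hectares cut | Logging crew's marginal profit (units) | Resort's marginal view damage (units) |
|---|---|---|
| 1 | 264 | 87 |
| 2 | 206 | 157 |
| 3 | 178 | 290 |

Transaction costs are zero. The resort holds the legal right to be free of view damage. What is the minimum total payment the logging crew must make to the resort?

Efficient level: marginal profit ≥ marginal view damage through level 2, so k* = 2.
With the resort holding the right, the logging crew must at least compensate total damage at k*: 87 + 157 = 244.

244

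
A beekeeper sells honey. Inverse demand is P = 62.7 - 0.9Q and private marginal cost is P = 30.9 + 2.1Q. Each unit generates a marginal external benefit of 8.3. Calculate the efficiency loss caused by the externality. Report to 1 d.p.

Market equilibrium (private): 30.9 + 2.1Q = 62.7 - 0.9Q → Q_m = 10.6000.
Social marginal cost = private MC − MEB = 22.6 + 2.1Q.
Set SMC = demand: 22.6 + 2.1Q = 62.7 - 0.9Q → Q* = 13.3667.
Height of the DWL triangle at Q_m is demand(Q_m) − SMC(Q_m) = MEB(Q_m) = 8.3000.
DWL = ½ × 2.7667 × 8.3000 = 11.4818.

DWL = 11.5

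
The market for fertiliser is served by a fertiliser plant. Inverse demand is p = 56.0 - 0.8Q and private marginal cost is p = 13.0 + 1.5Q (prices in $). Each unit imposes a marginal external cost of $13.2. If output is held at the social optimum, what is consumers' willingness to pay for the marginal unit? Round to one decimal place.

P = $45.6

Social marginal cost = private MC + MEC = 26.2 + 1.5Q.
Set SMC = demand: 26.2 + 1.5Q = 56.0 - 0.8Q → Q* = 12.9565.
Consumer price on the demand curve at Q*: 56.0 − 0.8×12.9565 = 45.6348.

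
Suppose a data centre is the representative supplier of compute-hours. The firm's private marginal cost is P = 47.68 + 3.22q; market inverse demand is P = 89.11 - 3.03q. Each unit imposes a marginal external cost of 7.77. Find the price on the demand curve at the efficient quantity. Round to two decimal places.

P = 72.79

Social marginal cost = private MC + MEC = 55.45 + 3.22q.
Set SMC = demand: 55.45 + 3.22q = 89.11 - 3.03q → q* = 5.3856.
Consumer price on the demand curve at q*: 89.11 − 3.03×5.3856 = 72.7916.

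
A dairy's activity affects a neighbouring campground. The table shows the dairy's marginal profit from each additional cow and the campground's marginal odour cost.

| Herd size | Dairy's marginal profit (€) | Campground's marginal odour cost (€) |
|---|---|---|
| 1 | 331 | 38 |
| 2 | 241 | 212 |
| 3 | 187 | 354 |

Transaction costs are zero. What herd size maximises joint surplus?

Bargaining reaches the level where marginal profit last exceeds marginal odour cost.
That holds through level 2 (241 ≥ 212) but not at 3 (187 < 354).

2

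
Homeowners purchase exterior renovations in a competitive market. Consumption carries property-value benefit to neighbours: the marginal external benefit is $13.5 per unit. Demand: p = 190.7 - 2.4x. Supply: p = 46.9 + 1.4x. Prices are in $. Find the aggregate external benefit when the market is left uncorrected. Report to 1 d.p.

$510.9

Market equilibrium (private): 46.9 + 1.4x = 190.7 - 2.4x → x_m = 37.8421.
Total external benefit = MEB × x_m = 13.5 × 37.8421 = 510.8684.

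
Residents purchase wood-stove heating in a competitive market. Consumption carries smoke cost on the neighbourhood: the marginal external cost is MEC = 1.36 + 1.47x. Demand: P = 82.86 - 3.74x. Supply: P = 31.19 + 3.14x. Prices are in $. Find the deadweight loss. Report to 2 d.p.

DWL = $9.21

Market equilibrium (private): 31.19 + 3.14x = 82.86 - 3.74x → x_m = 7.5102.
Social marginal benefit = demand − MEC = 81.50 - 5.21x.
Set SMB = MC: 81.50 - 5.21x = 31.19 + 3.14x → x* = 6.0251.
The welfare-loss triangle has base |x_m − x*| and height MEC(x_m) (the vertical gap between SMB and MC is zero at x* and MEC at x_m).
DWL = ½ × 1.4851 × 12.4000 = 9.2076.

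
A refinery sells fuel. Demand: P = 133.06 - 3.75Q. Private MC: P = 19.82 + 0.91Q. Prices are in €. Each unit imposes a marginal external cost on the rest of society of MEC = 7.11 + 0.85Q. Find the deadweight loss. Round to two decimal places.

Market equilibrium (private): 19.82 + 0.91Q = 133.06 - 3.75Q → Q_m = 24.3004.
Social marginal cost = private MC + MEC = 26.93 + 1.76Q.
Set SMC = demand: 26.93 + 1.76Q = 133.06 - 3.75Q → Q* = 19.2613.
The welfare-loss triangle has base |Q_m − Q*| and height MEC(Q_m) (the vertical gap between SMC and demand is zero at Q* and MEC at Q_m).
DWL = ½ × 5.0391 × 27.7654 = 69.9563.

DWL = €69.96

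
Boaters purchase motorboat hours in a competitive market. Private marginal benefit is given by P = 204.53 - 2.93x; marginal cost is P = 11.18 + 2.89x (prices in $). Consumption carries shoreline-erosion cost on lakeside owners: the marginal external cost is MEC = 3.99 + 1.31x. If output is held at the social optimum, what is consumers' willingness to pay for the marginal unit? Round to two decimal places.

P = $126.71

Social marginal benefit = demand − MEC = 200.54 - 4.24x.
Set SMB = MC: 200.54 - 4.24x = 11.18 + 2.89x → x* = 26.5582.
Consumer price on the demand curve at x*: 204.53 − 2.93×26.5582 = 126.7145.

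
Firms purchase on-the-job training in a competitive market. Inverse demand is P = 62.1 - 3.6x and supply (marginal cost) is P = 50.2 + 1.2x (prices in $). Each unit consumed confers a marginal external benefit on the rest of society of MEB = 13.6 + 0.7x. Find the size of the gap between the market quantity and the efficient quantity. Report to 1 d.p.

3.7 units

Market equilibrium (private): 50.2 + 1.2x = 62.1 - 3.6x → x_m = 2.4792.
Social marginal benefit = demand + MEB = 75.7 - 2.9x.
Set SMB = MC: 75.7 - 2.9x = 50.2 + 1.2x → x* = 6.2195.
Gap = |2.4792 − 6.2195| = 3.7403.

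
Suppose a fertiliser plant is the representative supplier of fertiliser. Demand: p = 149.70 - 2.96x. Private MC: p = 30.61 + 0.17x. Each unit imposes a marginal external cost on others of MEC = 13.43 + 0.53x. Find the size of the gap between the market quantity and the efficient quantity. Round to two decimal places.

9.18 units

Market equilibrium (private): 30.61 + 0.17x = 149.70 - 2.96x → x_m = 38.0479.
Social marginal cost = private MC + MEC = 44.04 + 0.70x.
Set SMC = demand: 44.04 + 0.70x = 149.70 - 2.96x → x* = 28.8689.
Gap = |38.0479 − 28.8689| = 9.1790.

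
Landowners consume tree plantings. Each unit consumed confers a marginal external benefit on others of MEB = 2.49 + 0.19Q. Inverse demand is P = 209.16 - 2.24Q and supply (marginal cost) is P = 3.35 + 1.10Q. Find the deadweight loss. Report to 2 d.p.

Market equilibrium (private): 3.35 + 1.10Q = 209.16 - 2.24Q → Q_m = 61.6198.
Social marginal benefit = demand + MEB = 211.65 - 2.05Q.
Set SMB = MC: 211.65 - 2.05Q = 3.35 + 1.10Q → Q* = 66.1270.
Between Q* and Q_m the wedge SMB − MC runs linearly from 0 to MEB(Q_m), so the loss is a triangle.
DWL = ½ × 4.5072 × 14.1978 = 31.9962.

DWL = 32.00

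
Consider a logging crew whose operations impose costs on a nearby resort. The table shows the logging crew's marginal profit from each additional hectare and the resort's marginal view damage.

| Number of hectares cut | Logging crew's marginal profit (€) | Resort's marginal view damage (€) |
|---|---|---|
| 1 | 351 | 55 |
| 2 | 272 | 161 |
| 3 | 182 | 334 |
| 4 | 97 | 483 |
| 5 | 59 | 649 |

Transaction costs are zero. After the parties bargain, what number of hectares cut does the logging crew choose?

Bargaining reaches the level where marginal profit last exceeds marginal view damage.
That holds through level 2 (272 ≥ 161) but not at 3 (182 < 334).

2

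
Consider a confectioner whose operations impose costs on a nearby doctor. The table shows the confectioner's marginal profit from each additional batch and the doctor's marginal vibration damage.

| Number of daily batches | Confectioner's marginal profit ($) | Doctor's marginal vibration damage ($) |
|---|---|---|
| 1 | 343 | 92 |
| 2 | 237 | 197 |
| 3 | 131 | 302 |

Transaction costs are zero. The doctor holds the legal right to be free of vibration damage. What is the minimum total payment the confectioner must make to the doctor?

$289

Efficient level: marginal profit ≥ marginal vibration damage through level 2, so k* = 2.
With the doctor holding the right, the confectioner must at least compensate total damage at k*: 92 + 197 = 289.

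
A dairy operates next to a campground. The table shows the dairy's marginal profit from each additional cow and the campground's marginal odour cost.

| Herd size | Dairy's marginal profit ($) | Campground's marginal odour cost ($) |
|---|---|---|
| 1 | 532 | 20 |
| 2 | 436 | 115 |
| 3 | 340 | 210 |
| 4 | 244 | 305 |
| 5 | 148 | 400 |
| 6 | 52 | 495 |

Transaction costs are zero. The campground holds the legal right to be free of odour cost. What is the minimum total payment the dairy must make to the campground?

$345

Efficient level: marginal profit ≥ marginal odour cost through level 3, so k* = 3.
With the campground holding the right, the dairy must at least compensate total damage at k*: 20 + 115 + 210 = 345.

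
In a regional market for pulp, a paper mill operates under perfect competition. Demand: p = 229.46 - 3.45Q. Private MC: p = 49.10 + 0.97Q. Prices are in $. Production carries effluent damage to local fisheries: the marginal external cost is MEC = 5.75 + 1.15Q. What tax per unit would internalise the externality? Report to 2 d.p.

Social marginal cost = private MC + MEC = 54.85 + 2.12Q.
Set SMC = demand: 54.85 + 2.12Q = 229.46 - 3.45Q → Q* = 31.3483.
The Pigouvian tax equals MEC at Q*: 5.75 + 1.15×31.3483 = 41.8005.

tax = $41.80 per unit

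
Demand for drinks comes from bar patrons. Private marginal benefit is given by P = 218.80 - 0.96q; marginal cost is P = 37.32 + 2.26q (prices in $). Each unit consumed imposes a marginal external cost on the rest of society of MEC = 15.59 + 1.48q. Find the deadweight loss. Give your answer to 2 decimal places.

DWL = $1042.73

Market equilibrium (private): 37.32 + 2.26q = 218.80 - 0.96q → q_m = 56.3602.
Social marginal benefit = demand − MEC = 203.21 - 2.44q.
Set SMB = MC: 203.21 - 2.44q = 37.32 + 2.26q → q* = 35.2957.
The welfare-loss triangle has base |q_m − q*| and height MEC(q_m) (the vertical gap between SMB and MC is zero at q* and MEC at q_m).
DWL = ½ × 21.0645 × 99.0032 = 1042.7265.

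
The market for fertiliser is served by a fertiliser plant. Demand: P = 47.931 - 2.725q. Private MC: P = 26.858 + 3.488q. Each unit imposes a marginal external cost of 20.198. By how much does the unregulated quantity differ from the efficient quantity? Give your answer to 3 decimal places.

Market equilibrium (private): 26.858 + 3.488q = 47.931 - 2.725q → q_m = 3.3918.
Social marginal cost = private MC + MEC = 47.056 + 3.488q.
Set SMC = demand: 47.056 + 3.488q = 47.931 - 2.725q → q* = 0.1408.
Gap = |3.3918 − 0.1408| = 3.2510.

3.251 units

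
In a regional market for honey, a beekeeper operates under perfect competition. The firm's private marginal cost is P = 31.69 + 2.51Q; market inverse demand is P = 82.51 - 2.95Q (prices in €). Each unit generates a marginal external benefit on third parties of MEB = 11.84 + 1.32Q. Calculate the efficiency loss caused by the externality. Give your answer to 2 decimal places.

Market equilibrium (private): 31.69 + 2.51Q = 82.51 - 2.95Q → Q_m = 9.3077.
Social marginal cost = private MC − MEB = 19.85 + 1.19Q.
Set SMC = demand: 19.85 + 1.19Q = 82.51 - 2.95Q → Q* = 15.1353.
Between Q* and Q_m the wedge demand − SMC runs linearly from 0 to MEB(Q_m), so the loss is a triangle.
DWL = ½ × 5.8276 × 24.1262 = 70.2989.

DWL = €70.30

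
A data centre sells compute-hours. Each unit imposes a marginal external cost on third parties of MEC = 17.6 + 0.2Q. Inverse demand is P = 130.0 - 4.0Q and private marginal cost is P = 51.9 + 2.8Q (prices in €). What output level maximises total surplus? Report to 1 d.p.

Social marginal cost = private MC + MEC = 69.5 + 3.0Q.
Set SMC = demand: 69.5 + 3.0Q = 130.0 - 4.0Q → Q* = 8.6429.

Q* = 8.6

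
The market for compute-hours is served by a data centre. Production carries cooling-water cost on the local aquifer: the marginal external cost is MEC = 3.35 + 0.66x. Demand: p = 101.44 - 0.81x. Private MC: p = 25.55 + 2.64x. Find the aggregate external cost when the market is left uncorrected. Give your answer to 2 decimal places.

233.37

Market equilibrium (private): 25.55 + 2.64x = 101.44 - 0.81x → x_m = 21.9971.
Total external cost = ∫₀^{x_m} (3.35 + 0.66x) dx = 3.35×21.9971 + ½×0.66×21.9971² = 233.3682.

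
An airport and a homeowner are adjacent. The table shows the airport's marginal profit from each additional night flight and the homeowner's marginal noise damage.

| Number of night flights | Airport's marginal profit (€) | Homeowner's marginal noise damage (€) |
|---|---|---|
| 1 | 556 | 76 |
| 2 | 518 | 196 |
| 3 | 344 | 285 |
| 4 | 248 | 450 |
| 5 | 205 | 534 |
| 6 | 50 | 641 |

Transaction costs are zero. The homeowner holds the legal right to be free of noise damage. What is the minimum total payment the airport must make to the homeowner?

Efficient level: marginal profit ≥ marginal noise damage through level 3, so k* = 3.
With the homeowner holding the right, the airport must at least compensate total damage at k*: 76 + 196 + 285 = 557.

€557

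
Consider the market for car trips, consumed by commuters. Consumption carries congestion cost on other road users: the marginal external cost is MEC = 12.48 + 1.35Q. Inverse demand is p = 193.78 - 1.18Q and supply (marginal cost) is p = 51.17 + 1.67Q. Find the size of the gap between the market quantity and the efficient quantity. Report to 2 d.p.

19.06 units

Market equilibrium (private): 51.17 + 1.67Q = 193.78 - 1.18Q → Q_m = 50.0386.
Social marginal benefit = demand − MEC = 181.30 - 2.53Q.
Set SMB = MC: 181.30 - 2.53Q = 51.17 + 1.67Q → Q* = 30.9833.
Gap = |50.0386 − 30.9833| = 19.0553.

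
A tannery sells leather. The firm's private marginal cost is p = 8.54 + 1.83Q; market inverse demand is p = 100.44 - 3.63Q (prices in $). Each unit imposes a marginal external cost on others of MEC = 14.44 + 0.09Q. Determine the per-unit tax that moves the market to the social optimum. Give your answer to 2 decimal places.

Social marginal cost = private MC + MEC = 22.98 + 1.92Q.
Set SMC = demand: 22.98 + 1.92Q = 100.44 - 3.63Q → Q* = 13.9568.
The Pigouvian tax equals MEC at Q*: 14.44 + 0.09×13.9568 = 15.6961.

tax = $15.70 per unit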